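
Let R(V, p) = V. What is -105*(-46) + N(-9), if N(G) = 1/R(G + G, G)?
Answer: 86939/18 ≈ 4829.9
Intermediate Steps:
N(G) = 1/(2*G) (N(G) = 1/(G + G) = 1/(2*G))
-105*(-46) + N(-9) = -105*(-46) + (½)/(-9) = 4830 + (½)*(-⅑) = 4830 - 1/18 = 86939/18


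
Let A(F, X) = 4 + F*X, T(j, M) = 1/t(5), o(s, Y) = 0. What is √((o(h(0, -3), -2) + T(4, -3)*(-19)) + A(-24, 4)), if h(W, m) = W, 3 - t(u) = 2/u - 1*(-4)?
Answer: 3*I*√427/7 ≈ 8.856*I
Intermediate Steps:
t(u) = -1 - 2/u (t(u) = 3 - (2/u - 1*(-4)) = 3 - (2/u + 4) = 3 - (4 + 2/u) = 3 + (-4 - 2/u) = -1 - 2/u)
T(j, M) = -5/7 (T(j, M) = 1/((-2 - 1*5)/5) = 1/((-2 - 5)/5) = 1/((⅕)*(-7)) = 1/(-7/5) = -5/7)
√((o(h(0, -3), -2) + T(4, -3)*(-19)) + A(-24, 4)) = √((0 - 5/7*(-19)) + (4 - 24*4)) = √((0 + 95/7) + (4 - 96)) = √(95/7 - 92) = √(-549/7) = 3*I*√427/7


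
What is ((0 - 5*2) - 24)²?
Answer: 1156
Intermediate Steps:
((0 - 5*2) - 24)² = ((0 - 10) - 24)² = (-10 - 24)² = (-34)² = 1156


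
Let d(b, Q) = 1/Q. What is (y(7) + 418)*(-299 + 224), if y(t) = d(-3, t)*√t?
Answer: -31350 - 75*√7/7 ≈ -31378.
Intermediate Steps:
y(t) = t^(-½) (y(t) = √t/t = t^(-½))
(y(7) + 418)*(-299 + 224) = (7^(-½) + 418)*(-299 + 224) = (√7/7 + 418)*(-75) = (418 + √7/7)*(-75) = -31350 - 75*√7/7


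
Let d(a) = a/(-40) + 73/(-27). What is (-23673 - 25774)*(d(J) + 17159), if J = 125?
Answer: -183205337995/216 ≈ -8.4817e+8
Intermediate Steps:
d(a) = -73/27 - a/40 (d(a) = a*(-1/40) + 73*(-1/27) = -a/40 - 73/27 = -73/27 - a/40)
(-23673 - 25774)*(d(J) + 17159) = (-23673 - 25774)*((-73/27 - 1/40*125) + 17159) = -49447*((-73/27 - 25/8) + 17159) = -49447*(-1259/216 + 17159) = -49447*3705085/216 = -183205337995/216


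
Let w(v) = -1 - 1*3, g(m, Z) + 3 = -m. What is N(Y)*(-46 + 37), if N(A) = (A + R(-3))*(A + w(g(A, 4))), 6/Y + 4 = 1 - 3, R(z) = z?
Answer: -180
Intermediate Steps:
g(m, Z) = -3 - m
Y = -1 (Y = 6/(-4 + (1 - 3)) = 6/(-4 - 2) = 6/(-6) = 6*(-⅙) = -1)
w(v) = -4 (w(v) = -1 - 3 = -4)
N(A) = (-4 + A)*(-3 + A) (N(A) = (A - 3)*(A - 4) = (-3 + A)*(-4 + A) = (-4 + A)*(-3 + A))
N(Y)*(-46 + 37) = (12 + (-1)² - 7*(-1))*(-46 + 37) = (12 + 1 + 7)*(-9) = 20*(-9) = -180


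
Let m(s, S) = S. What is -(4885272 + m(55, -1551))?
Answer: -4883721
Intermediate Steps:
-(4885272 + m(55, -1551)) = -(4885272 - 1551) = -1*4883721 = -4883721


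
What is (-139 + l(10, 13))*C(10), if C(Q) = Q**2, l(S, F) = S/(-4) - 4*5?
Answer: -16150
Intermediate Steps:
l(S, F) = -20 - S/4 (l(S, F) = S*(-1/4) - 20 = -S/4 - 20 = -20 - S/4)
(-139 + l(10, 13))*C(10) = (-139 + (-20 - 1/4*10))*10**2 = (-139 + (-20 - 5/2))*100 = (-139 - 45/2)*100 = -323/2*100 = -16150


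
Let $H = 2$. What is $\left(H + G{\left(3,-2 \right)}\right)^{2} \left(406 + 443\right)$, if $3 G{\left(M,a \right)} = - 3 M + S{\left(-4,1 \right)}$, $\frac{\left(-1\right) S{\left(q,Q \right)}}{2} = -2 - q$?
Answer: $\frac{13867}{3} \approx 4622.3$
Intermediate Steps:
$S{\left(q,Q \right)} = 4 + 2 q$ ($S{\left(q,Q \right)} = - 2 \left(-2 - q\right) = 4 + 2 q$)
$G{\left(M,a \right)} = - \frac{4}{3} - M$ ($G{\left(M,a \right)} = \frac{- 3 M + \left(4 + 2 \left(-4\right)\right)}{3} = \frac{- 3 M + \left(4 - 8\right)}{3} = \frac{- 3 M - 4}{3} = \frac{-4 - 3 M}{3} = - \frac{4}{3} - M$)
$\left(H + G{\left(3,-2 \right)}\right)^{2} \left(406 + 443\right) = \left(2 - \frac{13}{3}\right)^{2} \left(406 + 443\right) = \left(2 - \frac{13}{3}\right)^{2} \cdot 849 = \left(- \frac{7}{3}\right)^{2} \cdot 849 = \frac{49}{9} \cdot 849 = \frac{13867}{3}$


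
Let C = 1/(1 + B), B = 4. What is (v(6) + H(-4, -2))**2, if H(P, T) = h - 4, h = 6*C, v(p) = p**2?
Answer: 27556/25 ≈ 1102.2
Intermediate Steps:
C = 1/5 (C = 1/(1 + 4) = 1/5 ≈ 0.20000)
h = 6/5 (h = 6*(1/5) = 6/5 ≈ 1.2000)
H(P, T) = -14/5 (H(P, T) = 6/5 - 4 = -14/5)
(v(6) + H(-4, -2))**2 = (6**2 - 14/5)**2 = (36 - 14/5)**2 = (166/5)**2 = 27556/25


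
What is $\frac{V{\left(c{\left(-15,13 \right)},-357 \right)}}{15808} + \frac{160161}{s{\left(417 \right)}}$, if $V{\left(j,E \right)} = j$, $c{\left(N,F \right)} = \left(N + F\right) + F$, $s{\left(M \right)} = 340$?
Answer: $\frac{632957207}{1343680} \approx 471.06$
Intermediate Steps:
$c{\left(N,F \right)} = N + 2 F$ ($c{\left(N,F \right)} = \left(F + N\right) + F = N + 2 F$)
$\frac{V{\left(c{\left(-15,13 \right)},-357 \right)}}{15808} + \frac{160161}{s{\left(417 \right)}} = \frac{-15 + 2 \cdot 13}{15808} + \frac{160161}{340} = \left(-15 + 26\right) \frac{1}{15808} + 160161 \cdot \frac{1}{340} = 11 \cdot \frac{1}{15808} + \frac{160161}{340} = \frac{11}{15808} + \frac{160161}{340} = \frac{632957207}{1343680}$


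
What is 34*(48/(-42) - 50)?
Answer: -12172/7 ≈ -1738.9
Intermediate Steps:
34*(48/(-42) - 50) = 34*(48*(-1/42) - 50) = 34*(-8/7 - 50) = 34*(-358/7) = -12172/7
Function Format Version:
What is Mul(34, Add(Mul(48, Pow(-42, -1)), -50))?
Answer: Rational(-12172, 7) ≈ -1738.9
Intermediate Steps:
Mul(34, Add(Mul(48, Pow(-42, -1)), -50)) = Mul(34, Add(Mul(48, Rational(-1, 42)), -50)) = Mul(34, Add(Rational(-8, 7), -50)) = Mul(34, Rational(-358, 7)) = Rational(-12172, 7)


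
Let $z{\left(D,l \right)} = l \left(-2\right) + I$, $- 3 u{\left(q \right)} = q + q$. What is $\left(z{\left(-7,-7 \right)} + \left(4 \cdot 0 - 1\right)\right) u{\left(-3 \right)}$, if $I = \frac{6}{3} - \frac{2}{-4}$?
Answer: $31$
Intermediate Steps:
$u{\left(q \right)} = - \frac{2 q}{3}$ ($u{\left(q \right)} = - \frac{q + q}{3} = - \frac{2 q}{3}$)
$I = \frac{5}{2}$ ($I = 6 \cdot \frac{1}{3} - - \frac{1}{2} = 2 + \frac{1}{2} = \frac{5}{2} \approx 2.5$)
$z{\left(D,l \right)} = \frac{5}{2} - 2 l$ ($z{\left(D,l \right)} = l \left(-2\right) + \frac{5}{2} = - 2 l + \frac{5}{2} = \frac{5}{2} - 2 l$)
$\left(z{\left(-7,-7 \right)} + \left(4 \cdot 0 - 1\right)\right) u{\left(-3 \right)} = \left(\left(\frac{5}{2} - -14\right) + \left(4 \cdot 0 - 1\right)\right) \left(\left(- \frac{2}{3}\right) \left(-3\right)\right) = \left(\left(\frac{5}{2} + 14\right) + \left(0 - 1\right)\right) 2 = \left(\frac{33}{2} - 1\right) 2 = \frac{31}{2} \cdot 2 = 31$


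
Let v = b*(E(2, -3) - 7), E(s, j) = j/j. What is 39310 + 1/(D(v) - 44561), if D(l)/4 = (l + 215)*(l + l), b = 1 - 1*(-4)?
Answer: 3497056909/88961 ≈ 39310.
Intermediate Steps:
b = 5 (b = 1 + 4 = 5)
E(s, j) = 1
v = -30 (v = 5*(1 - 7) = 5*(-6) = -30)
D(l) = 8*l*(215 + l) (D(l) = 4*((l + 215)*(l + l)) = 4*((215 + l)*(2*l)) = 4*(2*l*(215 + l)) = 8*l*(215 + l))
39310 + 1/(D(v) - 44561) = 39310 + 1/(8*(-30)*(215 - 30) - 44561) = 39310 + 1/(8*(-30)*185 - 44561) = 39310 + 1/(-44400 - 44561) = 39310 + 1/(-88961) = 39310 - 1/88961 = 3497056909/88961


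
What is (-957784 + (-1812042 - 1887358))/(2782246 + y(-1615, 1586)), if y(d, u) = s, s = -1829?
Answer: -4657184/2780417 ≈ -1.6750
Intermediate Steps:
y(d, u) = -1829
(-957784 + (-1812042 - 1887358))/(2782246 + y(-1615, 1586)) = (-957784 + (-1812042 - 1887358))/(2782246 - 1829) = (-957784 - 3699400)/2780417 = -4657184*1/2780417 = -4657184/2780417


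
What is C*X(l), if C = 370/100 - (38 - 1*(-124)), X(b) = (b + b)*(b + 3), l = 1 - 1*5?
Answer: -6332/5 ≈ -1266.4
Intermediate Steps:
l = -4 (l = 1 - 5 = -4)
X(b) = 2*b*(3 + b) (X(b) = (2*b)*(3 + b) = 2*b*(3 + b))
C = -1583/10 (C = 370*(1/100) - (38 + 124) = 37/10 - 1*162 = 37/10 - 162 = -1583/10 ≈ -158.30)
C*X(l) = -1583*(-4)*(3 - 4)/5 = -1583*(-4)*(-1)/5 = -1583/10*8 = -6332/5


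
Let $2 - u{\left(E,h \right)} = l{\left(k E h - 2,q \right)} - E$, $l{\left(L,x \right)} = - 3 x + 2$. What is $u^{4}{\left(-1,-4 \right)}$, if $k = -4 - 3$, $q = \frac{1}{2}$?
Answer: $\frac{1}{16} \approx 0.0625$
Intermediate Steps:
$q = \frac{1}{2} \approx 0.5$
$k = -7$
$l{\left(L,x \right)} = 2 - 3 x$
$u{\left(E,h \right)} = \frac{3}{2} + E$ ($u{\left(E,h \right)} = 2 - \left(\left(2 - \frac{3}{2}\right) - E\right) = 2 - \left(\frac{1}{2} - E\right) = 2 + \left(- \frac{1}{2} + E\right) = \frac{3}{2} + E$)
$u^{4}{\left(-1,-4 \right)} = \left(\frac{3}{2} - 1\right)^{4} = \left(\frac{1}{2}\right)^{4} = \frac{1}{16}$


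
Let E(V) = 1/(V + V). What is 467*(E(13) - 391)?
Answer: -4747055/26 ≈ -1.8258e+5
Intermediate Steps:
E(V) = 1/(2*V)
467*(E(13) - 391) = 467*((½)/13 - 391) = 467*((½)*(1/13) - 391) = 467*(1/26 - 391) = 467*(-10165/26) = -4747055/26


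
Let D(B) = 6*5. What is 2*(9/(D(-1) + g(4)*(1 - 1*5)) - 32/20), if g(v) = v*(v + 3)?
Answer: -701/205 ≈ -3.4195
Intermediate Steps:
g(v) = v*(3 + v)
D(B) = 30
2*(9/(D(-1) + g(4)*(1 - 1*5)) - 32/20) = 2*(9/(30 + (4*(3 + 4))*(1 - 1*5)) - 32/20) = 2*(9/(30 + (4*7)*(1 - 5)) - 32*1/20) = 2*(9/(30 + 28*(-4)) - 8/5) = 2*(9/(30 - 112) - 8/5) = 2*(9/(-82) - 8/5) = 2*(9*(-1/82) - 8/5) = 2*(-9/82 - 8/5) = 2*(-701/410) = -701/205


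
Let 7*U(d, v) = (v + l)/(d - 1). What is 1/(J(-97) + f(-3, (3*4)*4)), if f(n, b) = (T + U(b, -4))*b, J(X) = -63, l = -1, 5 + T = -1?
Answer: -329/115719 ≈ -0.0028431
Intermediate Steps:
T = -6 (T = -5 - 1 = -6)
U(d, v) = (-1 + v)/(7*(-1 + d)) (U(d, v) = ((v - 1)/(d - 1))/7 = ((-1 + v)/(-1 + d))/7 = (-1 + v)/(7*(-1 + d)))
f(n, b) = b*(-6 - 5/(7*(-1 + b))) (f(n, b) = (-6 + (-1 - 4)/(7*(-1 + b)))*b = (-6 + (⅐)*(-5)/(-1 + b))*b = (-6 - 5/(7*(-1 + b)))*b = b*(-6 - 5/(7*(-1 + b))))
1/(J(-97) + f(-3, (3*4)*4)) = 1/(-63 + ((3*4)*4)*(37 - 42*3*4*4)/(7*(-1 + (3*4)*4))) = 1/(-63 + (12*4)*(37 - 504*4)/(7*(-1 + 12*4))) = 1/(-63 + (⅐)*48*(37 - 42*48)/(-1 + 48)) = 1/(-63 + (⅐)*48*(37 - 2016)/47) = 1/(-63 + (⅐)*48*(1/47)*(-1979)) = 1/(-63 - 94992/329) = 1/(-115719/329) = -329/115719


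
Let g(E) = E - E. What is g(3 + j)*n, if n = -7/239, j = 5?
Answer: 0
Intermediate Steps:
n = -7/239 (n = -7*1/239 = -7/239 ≈ -0.029289)
g(E) = 0
g(3 + j)*n = 0*(-7/239) = 0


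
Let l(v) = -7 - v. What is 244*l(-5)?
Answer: -488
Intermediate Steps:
244*l(-5) = 244*(-7 - 1*(-5)) = 244*(-7 + 5) = 244*(-2) = -488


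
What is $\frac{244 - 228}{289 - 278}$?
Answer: $\frac{16}{11} \approx 1.4545$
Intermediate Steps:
$\frac{244 - 228}{289 - 278} = \frac{16}{11}$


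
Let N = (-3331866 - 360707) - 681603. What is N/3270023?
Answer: -4374176/3270023 ≈ -1.3377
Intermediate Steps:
N = -4374176 (N = -3692573 - 681603 = -4374176)
N/3270023 = -4374176/3270023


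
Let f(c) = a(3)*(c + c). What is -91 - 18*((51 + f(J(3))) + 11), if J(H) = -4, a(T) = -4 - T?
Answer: -2215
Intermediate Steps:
f(c) = -14*c (f(c) = (-4 - 1*3)*(c + c) = (-4 - 3)*(2*c) = -14*c)
-91 - 18*((51 + f(J(3))) + 11) = -91 - 18*((51 - 14*(-4)) + 11) = -91 - 18*((51 + 56) + 11) = -91 - 18*(107 + 11) = -91 - 18*118 = -91 - 2124 = -2215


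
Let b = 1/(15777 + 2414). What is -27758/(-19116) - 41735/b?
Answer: -7256446823951/9558 ≈ -7.5920e+8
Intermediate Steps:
b = 1/18191 ≈ 5.4972e-5
-27758/(-19116) - 41735/b = -27758/(-19116) - 41735/1/18191 = -27758*(-1/19116) - 41735*18191 = 13879/9558 - 759201385 = -7256446823951/9558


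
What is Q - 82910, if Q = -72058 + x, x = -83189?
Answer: -238157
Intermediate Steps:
Q = -155247 (Q = -72058 - 83189 = -155247)
Q - 82910 = -155247 - 82910 = -238157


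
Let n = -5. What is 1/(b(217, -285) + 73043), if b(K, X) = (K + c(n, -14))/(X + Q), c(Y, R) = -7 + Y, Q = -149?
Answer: 434/31700457 ≈ 1.3691e-5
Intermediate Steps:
b(K, X) = (-12 + K)/(-149 + X) (b(K, X) = (K + (-7 - 5))/(X - 149) = (K - 12)/(-149 + X) = (-12 + K)/(-149 + X))
1/(b(217, -285) + 73043) = 1/((-12 + 217)/(-149 - 285) + 73043) = 1/(205/(-434) + 73043) = 1/(-1/434*205 + 73043) = 1/(-205/434 + 73043) = 1/(31700457/434) = 434/31700457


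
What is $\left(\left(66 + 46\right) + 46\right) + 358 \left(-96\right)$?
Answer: $-34210$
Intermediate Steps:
$\left(\left(66 + 46\right) + 46\right) + 358 \left(-96\right) = \left(112 + 46\right) - 34368 = 158 - 34368 = -34210$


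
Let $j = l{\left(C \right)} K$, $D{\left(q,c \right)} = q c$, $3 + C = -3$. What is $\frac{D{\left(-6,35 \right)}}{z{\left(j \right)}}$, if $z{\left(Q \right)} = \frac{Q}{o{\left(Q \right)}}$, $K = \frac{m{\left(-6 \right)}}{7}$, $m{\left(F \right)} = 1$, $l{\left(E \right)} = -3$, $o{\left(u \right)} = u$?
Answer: $-210$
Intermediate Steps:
$C = -6$ ($C = -3 - 3 = -6$)
$D{\left(q,c \right)} = c q$
$K = \frac{1}{7}$ ($K = 1 \cdot \frac{1}{7} = \frac{1}{7} \approx 0.14286$)
$j = - \frac{3}{7}$ ($j = \left(-3\right) \frac{1}{7} = - \frac{3}{7} \approx -0.42857$)
$z{\left(Q \right)} = 1$ ($z{\left(Q \right)} = \frac{Q}{Q} = 1$)
$\frac{D{\left(-6,35 \right)}}{z{\left(j \right)}} = \frac{35 \left(-6\right)}{1} = \left(-210\right) 1 = -210$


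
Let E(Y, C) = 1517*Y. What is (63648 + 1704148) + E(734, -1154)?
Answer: 2881274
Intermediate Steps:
(63648 + 1704148) + E(734, -1154) = (63648 + 1704148) + 1517*734 = 1767796 + 1113478 = 2881274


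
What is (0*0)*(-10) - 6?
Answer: -6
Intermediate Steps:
(0*0)*(-10) - 6 = 0*(-10) - 6 = 0 - 6 = -6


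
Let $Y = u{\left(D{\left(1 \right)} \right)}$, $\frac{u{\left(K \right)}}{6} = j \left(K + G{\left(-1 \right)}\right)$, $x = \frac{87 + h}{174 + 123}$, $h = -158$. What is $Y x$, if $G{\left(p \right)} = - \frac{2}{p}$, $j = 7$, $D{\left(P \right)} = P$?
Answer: $- \frac{994}{33} \approx -30.121$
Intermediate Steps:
$x = - \frac{71}{297}$ ($x = \frac{87 - 158}{174 + 123} = - \frac{71}{297} \approx -0.23906$)
$u{\left(K \right)} = 84 + 42 K$ ($u{\left(K \right)} = 6 \cdot 7 \left(K - \frac{2}{-1}\right) = 6 \cdot 7 \left(K - -2\right) = 6 \cdot 7 \left(K + 2\right) = 6 \cdot 7 \left(2 + K\right) = 6 \left(14 + 7 K\right) = 84 + 42 K$)
$Y = 126$ ($Y = 84 + 42 \cdot 1 = 84 + 42 = 126$)
$Y x = 126 \left(- \frac{71}{297}\right) = - \frac{994}{33}$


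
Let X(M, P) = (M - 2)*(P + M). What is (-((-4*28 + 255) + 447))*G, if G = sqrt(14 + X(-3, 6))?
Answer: -590*I ≈ -590.0*I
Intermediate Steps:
X(M, P) = (-2 + M)*(M + P)
G = I (G = sqrt(14 + ((-3)**2 - 2*(-3) - 2*6 - 3*6)) = sqrt(14 + (9 + 6 - 12 - 18)) = sqrt(14 - 15) = sqrt(-1) = I ≈ 1.0*I)
(-((-4*28 + 255) + 447))*G = (-((-4*28 + 255) + 447))*I = (-((-112 + 255) + 447))*I = (-(143 + 447))*I = (-1*590)*I = -590*I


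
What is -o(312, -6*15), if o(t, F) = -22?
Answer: 22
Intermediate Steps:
-o(312, -6*15) = -1*(-22) = 22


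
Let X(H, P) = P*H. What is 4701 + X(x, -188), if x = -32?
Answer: 10717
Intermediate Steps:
X(H, P) = H*P
4701 + X(x, -188) = 4701 - 32*(-188) = 4701 + 6016 = 10717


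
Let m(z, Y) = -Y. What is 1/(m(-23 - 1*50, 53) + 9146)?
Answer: 1/9093 ≈ 0.00010997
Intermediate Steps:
1/(m(-23 - 1*50, 53) + 9146) = 1/(-1*53 + 9146) = 1/(-53 + 9146) = 1/9093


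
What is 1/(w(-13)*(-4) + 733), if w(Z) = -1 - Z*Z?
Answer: 1/1413 ≈ 0.00070771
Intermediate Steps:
w(Z) = -1 - Z²
1/(w(-13)*(-4) + 733) = 1/((-1 - 1*(-13)²)*(-4) + 733) = 1/((-1 - 1*169)*(-4) + 733) = 1/((-1 - 169)*(-4) + 733) = 1/(-170*(-4) + 733) = 1/(680 + 733) = 1/1413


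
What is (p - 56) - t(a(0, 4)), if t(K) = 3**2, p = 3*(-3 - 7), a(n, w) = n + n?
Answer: -95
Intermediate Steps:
a(n, w) = 2*n
p = -30 (p = 3*(-10) = -30)
t(K) = 9
(p - 56) - t(a(0, 4)) = (-30 - 56) - 1*9 = -86 - 9 = -95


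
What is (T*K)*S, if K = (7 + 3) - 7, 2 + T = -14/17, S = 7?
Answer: -1008/17 ≈ -59.294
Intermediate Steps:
T = -48/17 (T = -2 - 14/17 = -48/17 ≈ -2.8235)
K = 3 (K = 10 - 7 = 3)
(T*K)*S = -48/17*3*7 = -144/17*7 = -1008/17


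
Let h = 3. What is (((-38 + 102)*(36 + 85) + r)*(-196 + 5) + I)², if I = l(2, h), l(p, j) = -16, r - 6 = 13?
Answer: 2198544597001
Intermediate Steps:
r = 19 (r = 6 + 13 = 19)
I = -16
(((-38 + 102)*(36 + 85) + r)*(-196 + 5) + I)² = (((-38 + 102)*(36 + 85) + 19)*(-196 + 5) - 16)² = ((64*121 + 19)*(-191) - 16)² = ((7744 + 19)*(-191) - 16)² = (7763*(-191) - 16)² = (-1482733 - 16)² = (-1482749)² = 2198544597001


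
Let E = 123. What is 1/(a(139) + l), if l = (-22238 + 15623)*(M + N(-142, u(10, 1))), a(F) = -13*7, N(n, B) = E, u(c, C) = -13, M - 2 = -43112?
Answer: 1/284358914 ≈ 3.5167e-9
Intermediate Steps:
M = -43110 (M = 2 - 43112 = -43110)
N(n, B) = 123
a(F) = -91
l = 284359005 (l = (-22238 + 15623)*(-43110 + 123) = -6615*(-42987) = 284359005)
1/(a(139) + l) = 1/(-91 + 284359005) = 1/284358914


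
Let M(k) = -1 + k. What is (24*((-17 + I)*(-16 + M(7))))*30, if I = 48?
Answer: -223200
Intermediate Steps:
(24*((-17 + I)*(-16 + M(7))))*30 = (24*((-17 + 48)*(-16 + (-1 + 7))))*30 = (24*(31*(-16 + 6)))*30 = (24*(31*(-10)))*30 = (24*(-310))*30 = -7440*30 = -223200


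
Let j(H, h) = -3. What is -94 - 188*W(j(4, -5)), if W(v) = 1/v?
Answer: -94/3 ≈ -31.333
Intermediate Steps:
-94 - 188*W(j(4, -5)) = -94 - 188/(-3) = -94 - 188*(-⅓) = -94 + 188/3 = -94/3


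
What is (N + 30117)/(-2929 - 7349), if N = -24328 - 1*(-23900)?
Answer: -29689/10278 ≈ -2.8886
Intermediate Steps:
N = -428 (N = -24328 + 23900 = -428)
(N + 30117)/(-2929 - 7349) = (-428 + 30117)/(-2929 - 7349) = 29689/(-10278) = 29689*(-1/10278) = -29689/10278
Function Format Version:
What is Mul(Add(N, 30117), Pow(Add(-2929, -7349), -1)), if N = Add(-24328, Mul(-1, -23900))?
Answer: Rational(-29689, 10278) ≈ -2.8886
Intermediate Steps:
N = -428 (N = Add(-24328, 23900) = -428)
Mul(Add(N, 30117), Pow(Add(-2929, -7349), -1)) = Mul(Add(-428, 30117), Pow(Add(-2929, -7349), -1)) = Mul(29689, Pow(-10278, -1)) = Mul(29689, Rational(-1, 10278)) = Rational(-29689, 10278)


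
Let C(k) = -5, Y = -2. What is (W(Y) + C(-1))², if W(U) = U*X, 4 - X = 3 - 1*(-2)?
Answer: 9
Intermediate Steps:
X = -1 (X = 4 - (3 - 1*(-2)) = 4 - (3 + 2) = 4 - 1*5 = 4 - 5 = -1)
W(U) = -U (W(U) = U*(-1) = -U)
(W(Y) + C(-1))² = (-1*(-2) - 5)² = (2 - 5)² = (-3)² = 9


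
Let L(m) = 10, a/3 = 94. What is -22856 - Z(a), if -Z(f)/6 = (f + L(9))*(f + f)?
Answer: 965272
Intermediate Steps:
a = 282 (a = 3*94 = 282)
Z(f) = -12*f*(10 + f) (Z(f) = -6*(f + 10)*(f + f) = -6*(10 + f)*2*f = -12*f*(10 + f))
-22856 - Z(a) = -22856 - (-12)*282*(10 + 282) = -22856 - (-12)*282*292 = -22856 - 1*(-988128) = -22856 + 988128 = 965272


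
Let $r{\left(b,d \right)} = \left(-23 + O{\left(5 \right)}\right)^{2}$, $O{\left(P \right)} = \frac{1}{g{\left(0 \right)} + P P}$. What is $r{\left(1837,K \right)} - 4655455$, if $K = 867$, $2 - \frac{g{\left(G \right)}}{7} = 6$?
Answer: $- \frac{41894195}{9} \approx -4.6549 \cdot 10^{6}$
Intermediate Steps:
$g{\left(G \right)} = -28$ ($g{\left(G \right)} = 14 - 42 = -28$)
$O{\left(P \right)} = \frac{1}{-28 + P^{2}}$ ($O{\left(P \right)} = \frac{1}{-28 + P P} = \frac{1}{-28 + P^{2}}$)
$r{\left(b,d \right)} = \frac{4900}{9}$ ($r{\left(b,d \right)} = \left(-23 + \frac{1}{-28 + 5^{2}}\right)^{2} = \left(-23 + \frac{1}{-28 + 25}\right)^{2} = \left(-23 + \frac{1}{-3}\right)^{2} = \left(-23 - \frac{1}{3}\right)^{2} = \left(- \frac{70}{3}\right)^{2} = \frac{4900}{9}$)
$r{\left(1837,K \right)} - 4655455 = \frac{4900}{9} - 4655455 = - \frac{41894195}{9}$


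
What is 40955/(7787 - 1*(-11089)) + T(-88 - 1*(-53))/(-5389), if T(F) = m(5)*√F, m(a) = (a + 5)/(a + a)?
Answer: 40955/18876 - I*√35/5389 ≈ 2.1697 - 0.0010978*I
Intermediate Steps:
m(a) = (5 + a)/(2*a) (m(a) = (5 + a)/((2*a)) = (5 + a)*(1/(2*a)) = (5 + a)/(2*a))
T(F) = √F (T(F) = ((½)*(5 + 5)/5)*√F = ((½)*(⅕)*10)*√F = 1*√F = √F)
40955/(7787 - 1*(-11089)) + T(-88 - 1*(-53))/(-5389) = 40955/(7787 - 1*(-11089)) + √(-88 - 1*(-53))/(-5389) = 40955/(7787 + 11089) + √(-88 + 53)*(-1/5389) = 40955/18876 + √(-35)*(-1/5389) = 40955*(1/18876) + (I*√35)*(-1/5389) = 40955/18876 - I*√35/5389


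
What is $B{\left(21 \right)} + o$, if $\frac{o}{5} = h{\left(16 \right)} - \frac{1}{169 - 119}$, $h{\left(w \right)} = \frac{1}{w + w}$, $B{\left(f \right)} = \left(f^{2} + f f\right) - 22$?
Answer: $\frac{137609}{160} \approx 860.06$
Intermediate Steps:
$B{\left(f \right)} = -22 + 2 f^{2}$ ($B{\left(f \right)} = \left(f^{2} + f^{2}\right) - 22 = 2 f^{2} - 22 = -22 + 2 f^{2}$)
$h{\left(w \right)} = \frac{1}{2 w}$
$o = \frac{9}{160}$ ($o = 5 \left(\frac{1}{2 \cdot 16} - \frac{1}{169 - 119}\right) = 5 \left(\frac{1}{2} \cdot \frac{1}{16} - \frac{1}{50}\right) = 5 \left(\frac{1}{32} - \frac{1}{50}\right) = 5 \cdot \frac{9}{800} = \frac{9}{160} \approx 0.05625$)
$B{\left(21 \right)} + o = \left(-22 + 2 \cdot 21^{2}\right) + \frac{9}{160} = \left(-22 + 2 \cdot 441\right) + \frac{9}{160} = \left(-22 + 882\right) + \frac{9}{160} = 860 + \frac{9}{160} = \frac{137609}{160}$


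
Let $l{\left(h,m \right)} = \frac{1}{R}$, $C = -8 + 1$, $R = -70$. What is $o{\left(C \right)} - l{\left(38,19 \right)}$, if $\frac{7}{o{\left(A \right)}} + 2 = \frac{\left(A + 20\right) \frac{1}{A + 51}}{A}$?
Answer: $- \frac{150291}{44030} \approx -3.4134$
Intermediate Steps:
$C = -7$
$l{\left(h,m \right)} = - \frac{1}{70}$ ($l{\left(h,m \right)} = \frac{1}{-70} = - \frac{1}{70}$)
$o{\left(A \right)} = \frac{7}{-2 + \frac{20 + A}{A \left(51 + A\right)}}$ ($o{\left(A \right)} = \frac{7}{-2 + \frac{\left(A + 20\right) \frac{1}{A + 51}}{A}} = \frac{7}{-2 + \frac{\left(20 + A\right) \frac{1}{51 + A}}{A}} = \frac{7}{-2 + \frac{\frac{1}{51 + A} \left(20 + A\right)}{A}} = \frac{7}{-2 + \frac{20 + A}{A \left(51 + A\right)}}$)
$o{\left(C \right)} - l{\left(38,19 \right)} = \left(-7\right) \left(-7\right) \frac{1}{-20 + 2 \left(-7\right)^{2} + 101 \left(-7\right)} \left(51 - 7\right) - - \frac{1}{70} = \left(-7\right) \left(-7\right) \frac{1}{-20 + 2 \cdot 49 - 707} \cdot 44 + \frac{1}{70} = \left(-7\right) \left(-7\right) \frac{1}{-20 + 98 - 707} \cdot 44 + \frac{1}{70} = \left(-7\right) \left(-7\right) \frac{1}{-629} \cdot 44 + \frac{1}{70} = \left(-7\right) \left(-7\right) \left(- \frac{1}{629}\right) 44 + \frac{1}{70} = - \frac{2156}{629} + \frac{1}{70} = - \frac{150291}{44030}$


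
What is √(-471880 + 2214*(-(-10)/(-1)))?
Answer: 2*I*√123505 ≈ 702.87*I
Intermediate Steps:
√(-471880 + 2214*(-(-10)/(-1))) = √(-471880 + 2214*(-(-10)*(-1))) = √(-471880 + 2214*(-2*5)) = √(-471880 + 2214*(-10)) = √(-471880 - 22140) = √(-494020) = 2*I*√123505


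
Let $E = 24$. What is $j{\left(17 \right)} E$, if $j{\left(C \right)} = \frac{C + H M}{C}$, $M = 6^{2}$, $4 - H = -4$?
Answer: $\frac{7320}{17} \approx 430.59$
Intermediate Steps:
$H = 8$ ($H = 4 - -4 = 4 + 4 = 8$)
$M = 36$
$j{\left(C \right)} = \frac{288 + C}{C}$ ($j{\left(C \right)} = \frac{C + 8 \cdot 36}{C} = \frac{C + 288}{C} = \frac{288 + C}{C}$)
$j{\left(17 \right)} E = \frac{288 + 17}{17} \cdot 24 = \frac{1}{17} \cdot 305 \cdot 24 = \frac{305}{17} \cdot 24 = \frac{7320}{17}$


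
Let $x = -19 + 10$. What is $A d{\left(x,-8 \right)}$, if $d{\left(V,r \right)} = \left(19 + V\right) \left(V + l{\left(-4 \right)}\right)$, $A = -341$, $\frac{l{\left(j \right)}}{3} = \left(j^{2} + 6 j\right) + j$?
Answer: $153450$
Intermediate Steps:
$l{\left(j \right)} = 3 j^{2} + 21 j$ ($l{\left(j \right)} = 3 \left(\left(j^{2} + 6 j\right) + j\right) = 3 \left(j^{2} + 7 j\right) = 3 j^{2} + 21 j$)
$x = -9$
$d{\left(V,r \right)} = \left(-36 + V\right) \left(19 + V\right)$ ($d{\left(V,r \right)} = \left(19 + V\right) \left(V + 3 \left(-4\right) \left(7 - 4\right)\right) = \left(19 + V\right) \left(V + 3 \left(-4\right) 3\right) = \left(19 + V\right) \left(V - 36\right) = \left(19 + V\right) \left(-36 + V\right) = \left(-36 + V\right) \left(19 + V\right)$)
$A d{\left(x,-8 \right)} = - 341 \left(-684 + \left(-9\right)^{2} - -153\right) = - 341 \left(-684 + 81 + 153\right) = \left(-341\right) \left(-450\right) = 153450$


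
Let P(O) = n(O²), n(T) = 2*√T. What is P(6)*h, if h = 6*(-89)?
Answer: -6408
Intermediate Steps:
h = -534
P(O) = 2*√(O²)
P(6)*h = (2*√(6²))*(-534) = (2*√36)*(-534) = (2*6)*(-534) = 12*(-534) = -6408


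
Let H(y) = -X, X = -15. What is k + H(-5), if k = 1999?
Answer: 2014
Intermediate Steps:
H(y) = 15 (H(y) = -1*(-15) = 15)
k + H(-5) = 1999 + 15 = 2014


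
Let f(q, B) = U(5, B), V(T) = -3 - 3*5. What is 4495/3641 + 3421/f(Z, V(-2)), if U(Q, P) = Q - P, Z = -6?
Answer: 12559246/83743 ≈ 149.97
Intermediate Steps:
V(T) = -18 (V(T) = -3 - 15 = -18)
f(q, B) = 5 - B
4495/3641 + 3421/f(Z, V(-2)) = 4495/3641 + 3421/(5 - 1*(-18)) = 4495*(1/3641) + 3421/(5 + 18) = 4495/3641 + 3421/23 = 12559246/83743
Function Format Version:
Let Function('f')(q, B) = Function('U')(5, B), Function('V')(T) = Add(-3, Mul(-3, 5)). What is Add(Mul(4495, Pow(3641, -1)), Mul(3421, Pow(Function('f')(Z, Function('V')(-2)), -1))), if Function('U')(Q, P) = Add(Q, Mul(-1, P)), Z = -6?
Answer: Rational(12559246, 83743) ≈ 149.97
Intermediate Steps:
Function('V')(T) = -18 (Function('V')(T) = Add(-3, -15) = -18)
Function('f')(q, B) = Add(5, Mul(-1, B))
Add(Mul(4495, Pow(3641, -1)), Mul(3421, Pow(Function('f')(Z, Function('V')(-2)), -1))) = Add(Mul(4495, Pow(3641, -1)), Mul(3421, Pow(Add(5, Mul(-1, -18)), -1))) = Add(Mul(4495, Rational(1, 3641)), Mul(3421, Pow(Add(5, 18), -1))) = Add(Rational(4495, 3641), Mul(3421, Pow(23, -1))) = Add(Rational(4495, 3641), Mul(3421, Rational(1, 23))) = Add(Rational(4495, 3641), Rational(3421, 23)) = Rational(12559246, 83743)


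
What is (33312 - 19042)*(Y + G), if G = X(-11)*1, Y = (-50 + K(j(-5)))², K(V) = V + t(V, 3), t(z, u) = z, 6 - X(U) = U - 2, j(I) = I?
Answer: 51643130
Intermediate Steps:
X(U) = 8 - U (X(U) = 6 - (U - 2) = 6 - (-2 + U) = 6 + (2 - U) = 8 - U)
K(V) = 2*V (K(V) = V + V = 2*V)
Y = 3600 (Y = (-50 + 2*(-5))² = (-50 - 10)² = (-60)² = 3600)
G = 19 (G = (8 - 1*(-11))*1 = (8 + 11)*1 = 19*1 = 19)
(33312 - 19042)*(Y + G) = (33312 - 19042)*(3600 + 19) = 14270*3619 = 51643130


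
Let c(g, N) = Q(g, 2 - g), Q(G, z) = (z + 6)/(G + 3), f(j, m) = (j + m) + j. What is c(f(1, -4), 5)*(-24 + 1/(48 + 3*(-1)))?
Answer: -2158/9 ≈ -239.78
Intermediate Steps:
f(j, m) = m + 2*j
Q(G, z) = (6 + z)/(3 + G)
c(g, N) = (8 - g)/(3 + g) (c(g, N) = (6 + (2 - g))/(3 + g) = (8 - g)/(3 + g))
c(f(1, -4), 5)*(-24 + 1/(48 + 3*(-1))) = ((8 - (-4 + 2*1))/(3 + (-4 + 2*1)))*(-24 + 1/(48 + 3*(-1))) = ((8 - (-4 + 2))/(3 + (-4 + 2)))*(-24 + 1/(48 - 3)) = ((8 - 1*(-2))/(3 - 2))*(-24 + 1/45) = ((8 + 2)/1)*(-24 + 1/45) = (1*10)*(-1079/45) = 10*(-1079/45) = -2158/9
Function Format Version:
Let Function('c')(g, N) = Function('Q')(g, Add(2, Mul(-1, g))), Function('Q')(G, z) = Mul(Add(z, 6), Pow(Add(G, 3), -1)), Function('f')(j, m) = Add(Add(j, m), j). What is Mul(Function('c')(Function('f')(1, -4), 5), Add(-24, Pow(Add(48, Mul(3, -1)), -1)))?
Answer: Rational(-2158, 9) ≈ -239.78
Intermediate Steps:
Function('f')(j, m) = Add(m, Mul(2, j))
Function('Q')(G, z) = Mul(Pow(Add(3, G), -1), Add(6, z)) (Function('Q')(G, z) = Mul(Add(6, z), Pow(Add(3, G), -1)) = Mul(Pow(Add(3, G), -1), Add(6, z)))
Function('c')(g, N) = Mul(Pow(Add(3, g), -1), Add(8, Mul(-1, g))) (Function('c')(g, N) = Mul(Pow(Add(3, g), -1), Add(6, Add(2, Mul(-1, g)))) = Mul(Pow(Add(3, g), -1), Add(8, Mul(-1, g))))
Mul(Function('c')(Function('f')(1, -4), 5), Add(-24, Pow(Add(48, Mul(3, -1)), -1))) = Mul(Mul(Pow(Add(3, Add(-4, Mul(2, 1))), -1), Add(8, Mul(-1, Add(-4, Mul(2, 1))))), Add(-24, Pow(Add(48, Mul(3, -1)), -1))) = Mul(Mul(Pow(Add(3, Add(-4, 2)), -1), Add(8, Mul(-1, Add(-4, 2)))), Add(-24, Pow(Add(48, -3), -1))) = Mul(Mul(Pow(Add(3, -2), -1), Add(8, Mul(-1, -2))), Add(-24, Pow(45, -1))) = Mul(Mul(Pow(1, -1), Add(8, 2)), Add(-24, Rational(1, 45))) = Mul(Mul(1, 10), Rational(-1079, 45)) = Mul(10, Rational(-1079, 45)) = Rational(-2158, 9)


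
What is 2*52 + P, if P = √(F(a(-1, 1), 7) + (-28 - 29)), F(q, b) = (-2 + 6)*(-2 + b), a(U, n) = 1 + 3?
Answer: 104 + I*√37 ≈ 104.0 + 6.0828*I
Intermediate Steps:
a(U, n) = 4
F(q, b) = -8 + 4*b (F(q, b) = 4*(-2 + b) = -8 + 4*b)
P = I*√37 (P = √((-8 + 4*7) + (-28 - 29)) = √((-8 + 28) - 57) = √(20 - 57) = √(-37) = I*√37 ≈ 6.0828*I)
2*52 + P = 2*52 + I*√37 = 104 + I*√37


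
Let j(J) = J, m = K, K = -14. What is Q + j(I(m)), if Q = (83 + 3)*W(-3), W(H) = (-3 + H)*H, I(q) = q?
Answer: 1534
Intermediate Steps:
m = -14
W(H) = H*(-3 + H)
Q = 1548 (Q = (83 + 3)*(-3*(-3 - 3)) = 86*(-3*(-6)) = 86*18 = 1548)
Q + j(I(m)) = 1548 - 14 = 1534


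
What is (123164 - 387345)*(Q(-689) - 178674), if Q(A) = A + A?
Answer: 47566317412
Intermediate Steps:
Q(A) = 2*A
(123164 - 387345)*(Q(-689) - 178674) = (123164 - 387345)*(2*(-689) - 178674) = -264181*(-1378 - 178674) = -264181*(-180052) = 47566317412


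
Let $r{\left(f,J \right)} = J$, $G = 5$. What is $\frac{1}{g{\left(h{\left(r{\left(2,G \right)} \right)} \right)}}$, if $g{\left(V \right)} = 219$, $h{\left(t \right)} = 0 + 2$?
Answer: $\frac{1}{219} \approx 0.0045662$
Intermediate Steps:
$h{\left(t \right)} = 2$
$\frac{1}{g{\left(h{\left(r{\left(2,G \right)} \right)} \right)}} = \frac{1}{219}$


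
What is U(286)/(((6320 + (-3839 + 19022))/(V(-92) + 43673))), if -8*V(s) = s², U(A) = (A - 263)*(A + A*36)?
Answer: 10371894390/21503 ≈ 4.8235e+5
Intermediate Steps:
U(A) = 37*A*(-263 + A) (U(A) = (-263 + A)*(A + 36*A) = (-263 + A)*(37*A) = 37*A*(-263 + A))
V(s) = -s²/8
U(286)/(((6320 + (-3839 + 19022))/(V(-92) + 43673))) = (37*286*(-263 + 286))/(((6320 + (-3839 + 19022))/(-⅛*(-92)² + 43673))) = (37*286*23)/(((6320 + 15183)/(-⅛*8464 + 43673))) = 243386/((21503/(-1058 + 43673))) = 243386/((21503/42615)) = 243386/((21503*(1/42615))) = 243386/(21503/42615) = 243386*(42615/21503) = 10371894390/21503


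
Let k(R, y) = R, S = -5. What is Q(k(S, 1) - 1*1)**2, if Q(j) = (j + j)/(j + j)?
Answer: 1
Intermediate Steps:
Q(j) = 1 (Q(j) = (2*j)/((2*j)) = (2*j)*(1/(2*j)) = 1)
Q(k(S, 1) - 1*1)**2 = 1**2 = 1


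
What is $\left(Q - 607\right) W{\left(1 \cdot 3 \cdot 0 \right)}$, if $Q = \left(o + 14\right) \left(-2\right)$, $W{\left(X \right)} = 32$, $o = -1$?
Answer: $-20256$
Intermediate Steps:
$Q = -26$ ($Q = \left(-1 + 14\right) \left(-2\right) = 13 \left(-2\right) = -26$)
$\left(Q - 607\right) W{\left(1 \cdot 3 \cdot 0 \right)} = \left(-26 - 607\right) 32 = \left(-633\right) 32 = -20256$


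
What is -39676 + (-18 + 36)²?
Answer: -39352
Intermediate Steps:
-39676 + (-18 + 36)² = -39676 + 18² = -39676 + 324 = -39352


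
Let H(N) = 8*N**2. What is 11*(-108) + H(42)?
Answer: 12924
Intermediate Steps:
11*(-108) + H(42) = 11*(-108) + 8*42**2 = -1188 + 8*1764 = -1188 + 14112 = 12924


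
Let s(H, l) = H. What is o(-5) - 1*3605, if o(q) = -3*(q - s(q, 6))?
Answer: -3605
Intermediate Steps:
o(q) = 0 (o(q) = -3*(q - q) = -3*0 = 0)
o(-5) - 1*3605 = 0 - 1*3605 = 0 - 3605 = -3605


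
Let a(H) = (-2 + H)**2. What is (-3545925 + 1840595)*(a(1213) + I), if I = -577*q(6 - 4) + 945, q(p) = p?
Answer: -2500545842960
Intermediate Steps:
I = -209 (I = -577*(6 - 4) + 945 = -577*2 + 945 = -1154 + 945 = -209)
(-3545925 + 1840595)*(a(1213) + I) = (-3545925 + 1840595)*((-2 + 1213)**2 - 209) = -1705330*(1211**2 - 209) = -1705330*(1466521 - 209) = -1705330*1466312 = -2500545842960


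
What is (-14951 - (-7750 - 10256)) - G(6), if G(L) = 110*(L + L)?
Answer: 1735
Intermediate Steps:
G(L) = 220*L (G(L) = 110*(2*L) = 220*L)
(-14951 - (-7750 - 10256)) - G(6) = (-14951 - (-7750 - 10256)) - 220*6 = (-14951 - 1*(-18006)) - 1*1320 = (-14951 + 18006) - 1320 = 3055 - 1320 = 1735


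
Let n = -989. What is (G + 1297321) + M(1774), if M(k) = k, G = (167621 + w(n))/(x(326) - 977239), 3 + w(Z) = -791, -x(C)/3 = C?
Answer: 1270796646788/978217 ≈ 1.2991e+6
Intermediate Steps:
x(C) = -3*C
w(Z) = -794 (w(Z) = -3 - 791 = -794)
G = -166827/978217 (G = (167621 - 794)/(-3*326 - 977239) = 166827/(-978 - 977239) = 166827/(-978217) = 166827*(-1/978217) = -166827/978217 ≈ -0.17054)
(G + 1297321) + M(1774) = (-166827/978217 + 1297321) + 1774 = 1269061289830/978217 + 1774 = 1270796646788/978217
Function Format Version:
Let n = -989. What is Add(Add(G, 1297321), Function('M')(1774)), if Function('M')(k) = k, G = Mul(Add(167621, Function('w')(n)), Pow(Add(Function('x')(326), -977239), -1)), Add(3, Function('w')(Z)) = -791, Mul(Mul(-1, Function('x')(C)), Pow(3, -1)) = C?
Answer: Rational(1270796646788, 978217) ≈ 1.2991e+6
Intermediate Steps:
Function('x')(C) = Mul(-3, C)
Function('w')(Z) = -794 (Function('w')(Z) = Add(-3, -791) = -794)
G = Rational(-166827, 978217) (G = Mul(Add(167621, -794), Pow(Add(Mul(-3, 326), -977239), -1)) = Mul(166827, Pow(Add(-978, -977239), -1)) = Mul(166827, Pow(-978217, -1)) = Mul(166827, Rational(-1, 978217)) = Rational(-166827, 978217) ≈ -0.17054)
Add(Add(G, 1297321), Function('M')(1774)) = Add(Add(Rational(-166827, 978217), 1297321), 1774) = Add(Rational(1269061289830, 978217), 1774) = Rational(1270796646788, 978217)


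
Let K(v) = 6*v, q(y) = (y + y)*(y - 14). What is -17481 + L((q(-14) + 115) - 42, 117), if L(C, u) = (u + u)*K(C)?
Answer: 1185747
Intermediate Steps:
q(y) = 2*y*(-14 + y) (q(y) = (2*y)*(-14 + y) = 2*y*(-14 + y))
L(C, u) = 12*C*u (L(C, u) = (u + u)*(6*C) = (2*u)*(6*C) = 12*C*u)
-17481 + L((q(-14) + 115) - 42, 117) = -17481 + 12*((2*(-14)*(-14 - 14) + 115) - 42)*117 = -17481 + 12*((2*(-14)*(-28) + 115) - 42)*117 = -17481 + 12*((784 + 115) - 42)*117 = -17481 + 12*(899 - 42)*117 = -17481 + 12*857*117 = -17481 + 1203228 = 1185747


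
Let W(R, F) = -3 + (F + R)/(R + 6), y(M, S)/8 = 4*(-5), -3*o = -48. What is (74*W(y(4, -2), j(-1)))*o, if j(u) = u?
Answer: -25456/11 ≈ -2314.2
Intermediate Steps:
o = 16 (o = -⅓*(-48) = 16)
y(M, S) = -160 (y(M, S) = 8*(4*(-5)) = 8*(-20) = -160)
W(R, F) = -3 + (F + R)/(6 + R)
(74*W(y(4, -2), j(-1)))*o = (74*((-18 - 1 - 2*(-160))/(6 - 160)))*16 = (74*((-18 - 1 + 320)/(-154)))*16 = (74*(-1/154*301))*16 = (74*(-43/22))*16 = -1591/11*16 = -25456/11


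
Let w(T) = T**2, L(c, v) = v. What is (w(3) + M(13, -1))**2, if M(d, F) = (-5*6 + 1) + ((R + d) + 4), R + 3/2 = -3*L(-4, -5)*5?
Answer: 19881/4 ≈ 4970.3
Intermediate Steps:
R = 147/2 (R = -3/2 - 3*(-5)*5 = -3/2 + 15*5 = -3/2 + 75 = 147/2 ≈ 73.500)
M(d, F) = 97/2 + d (M(d, F) = (-5*6 + 1) + ((147/2 + d) + 4) = (-30 + 1) + (155/2 + d) = -29 + (155/2 + d) = 97/2 + d)
(w(3) + M(13, -1))**2 = (3**2 + (97/2 + 13))**2 = (9 + 123/2)**2 = (141/2)**2 = 19881/4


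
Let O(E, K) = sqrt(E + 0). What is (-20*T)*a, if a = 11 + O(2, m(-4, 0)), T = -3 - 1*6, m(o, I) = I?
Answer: 1980 + 180*sqrt(2) ≈ 2234.6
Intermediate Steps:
O(E, K) = sqrt(E)
T = -9 (T = -3 - 6 = -9)
a = 11 + sqrt(2) ≈ 12.414
(-20*T)*a = (-20*(-9))*(11 + sqrt(2)) = 180*(11 + sqrt(2)) = 1980 + 180*sqrt(2)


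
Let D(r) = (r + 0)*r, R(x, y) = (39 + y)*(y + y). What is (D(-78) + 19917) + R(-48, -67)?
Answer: 29753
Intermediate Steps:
R(x, y) = 2*y*(39 + y) (R(x, y) = (39 + y)*(2*y) = 2*y*(39 + y))
D(r) = r² (D(r) = r*r = r²)
(D(-78) + 19917) + R(-48, -67) = ((-78)² + 19917) + 2*(-67)*(39 - 67) = (6084 + 19917) + 2*(-67)*(-28) = 26001 + 3752 = 29753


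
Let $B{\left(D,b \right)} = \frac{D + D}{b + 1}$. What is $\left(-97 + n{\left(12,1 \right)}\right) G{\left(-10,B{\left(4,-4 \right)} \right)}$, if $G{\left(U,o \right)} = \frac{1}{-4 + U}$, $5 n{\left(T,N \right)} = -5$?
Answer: $7$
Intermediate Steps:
$n{\left(T,N \right)} = -1$ ($n{\left(T,N \right)} = \frac{1}{5} \left(-5\right) = -1$)
$B{\left(D,b \right)} = \frac{2 D}{1 + b}$
$\left(-97 + n{\left(12,1 \right)}\right) G{\left(-10,B{\left(4,-4 \right)} \right)} = \frac{-97 - 1}{-4 - 10} = - \frac{98}{-14} = \left(-98\right) \left(- \frac{1}{14}\right) = 7$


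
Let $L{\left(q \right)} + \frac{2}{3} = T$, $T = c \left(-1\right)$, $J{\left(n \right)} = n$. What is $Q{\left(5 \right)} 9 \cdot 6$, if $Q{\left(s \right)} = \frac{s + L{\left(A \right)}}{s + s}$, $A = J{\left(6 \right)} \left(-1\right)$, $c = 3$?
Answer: $\frac{36}{5} \approx 7.2$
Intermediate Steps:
$T = -3$ ($T = 3 \left(-1\right) = -3$)
$A = -6$ ($A = 6 \left(-1\right) = -6$)
$L{\left(q \right)} = - \frac{11}{3}$ ($L{\left(q \right)} = - \frac{2}{3} - 3 = - \frac{11}{3}$)
$Q{\left(s \right)} = \frac{- \frac{11}{3} + s}{2 s}$ ($Q{\left(s \right)} = \frac{s - \frac{11}{3}}{s + s} = \frac{- \frac{11}{3} + s}{2 s}$)
$Q{\left(5 \right)} 9 \cdot 6 = \frac{-11 + 3 \cdot 5}{6 \cdot 5} \cdot 9 \cdot 6 = \frac{1}{6} \cdot \frac{1}{5} \left(-11 + 15\right) 9 \cdot 6 = \frac{1}{6} \cdot \frac{1}{5} \cdot 4 \cdot 9 \cdot 6 = \frac{2}{15} \cdot 9 \cdot 6 = \frac{6}{5} \cdot 6 = \frac{36}{5}$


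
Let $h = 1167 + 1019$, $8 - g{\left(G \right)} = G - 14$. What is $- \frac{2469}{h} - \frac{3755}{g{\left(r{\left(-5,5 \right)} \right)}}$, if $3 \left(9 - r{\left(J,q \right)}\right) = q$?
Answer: $- \frac{12366963}{48092} \approx -257.15$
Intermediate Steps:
$r{\left(J,q \right)} = 9 - \frac{q}{3}$
$g{\left(G \right)} = 22 - G$ ($g{\left(G \right)} = 8 - \left(G - 14\right) = 8 - \left(-14 + G\right) = 22 - G$)
$h = 2186$
$- \frac{2469}{h} - \frac{3755}{g{\left(r{\left(-5,5 \right)} \right)}} = - \frac{2469}{2186} - \frac{3755}{22 - \left(9 - \frac{5}{3}\right)} = \left(-2469\right) \frac{1}{2186} - \frac{3755}{22 - \left(9 - \frac{5}{3}\right)} = - \frac{2469}{2186} - \frac{3755}{22 - \frac{22}{3}} = - \frac{2469}{2186} - \frac{3755}{\frac{44}{3}} = - \frac{2469}{2186} - \frac{11265}{44} = - \frac{12366963}{48092}$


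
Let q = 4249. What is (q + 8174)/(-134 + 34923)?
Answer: 12423/34789 ≈ 0.35710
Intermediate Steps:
(q + 8174)/(-134 + 34923) = (4249 + 8174)/(-134 + 34923) = 12423/34789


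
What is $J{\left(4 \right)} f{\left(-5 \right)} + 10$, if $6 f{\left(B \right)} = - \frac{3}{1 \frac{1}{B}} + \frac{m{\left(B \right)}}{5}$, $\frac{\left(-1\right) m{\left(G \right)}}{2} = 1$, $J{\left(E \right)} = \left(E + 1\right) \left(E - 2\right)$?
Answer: $\frac{103}{3} \approx 34.333$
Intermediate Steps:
$J{\left(E \right)} = \left(1 + E\right) \left(-2 + E\right)$
$m{\left(G \right)} = -2$ ($m{\left(G \right)} = \left(-2\right) 1 = -2$)
$f{\left(B \right)} = - \frac{1}{15} - \frac{B}{2}$ ($f{\left(B \right)} = \frac{- \frac{3}{1 \frac{1}{B}} - \frac{2}{5}}{6} = \frac{- \frac{3}{\frac{1}{B}} - \frac{2}{5}}{6} = \frac{- 3 B - \frac{2}{5}}{6} = \frac{- \frac{2}{5} - 3 B}{6} = - \frac{1}{15} - \frac{B}{2}$)
$J{\left(4 \right)} f{\left(-5 \right)} + 10 = \left(-2 + 4^{2} - 4\right) \left(- \frac{1}{15} - - \frac{5}{2}\right) + 10 = \left(-2 + 16 - 4\right) \left(- \frac{1}{15} + \frac{5}{2}\right) + 10 = 10 \cdot \frac{73}{30} + 10 = \frac{73}{3} + 10 = \frac{103}{3}$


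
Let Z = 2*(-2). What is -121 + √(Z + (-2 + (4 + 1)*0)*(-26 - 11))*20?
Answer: -121 + 20*√70 ≈ 46.332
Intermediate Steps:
Z = -4
-121 + √(Z + (-2 + (4 + 1)*0)*(-26 - 11))*20 = -121 + √(-4 + (-2 + (4 + 1)*0)*(-26 - 11))*20 = -121 + √(-4 + (-2 + 5*0)*(-37))*20 = -121 + √(-4 + (-2 + 0)*(-37))*20 = -121 + √(-4 - 2*(-37))*20 = -121 + √(-4 + 74)*20 = -121 + √70*20 = -121 + 20*√70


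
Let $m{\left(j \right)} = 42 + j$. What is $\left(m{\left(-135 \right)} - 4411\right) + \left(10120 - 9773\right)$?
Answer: $-4157$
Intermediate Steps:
$\left(m{\left(-135 \right)} - 4411\right) + \left(10120 - 9773\right) = \left(\left(42 - 135\right) - 4411\right) + \left(10120 - 9773\right) = \left(-93 - 4411\right) + \left(10120 - 9773\right) = -4504 + 347 = -4157$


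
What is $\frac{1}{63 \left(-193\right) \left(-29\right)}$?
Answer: $\frac{1}{352611} \approx 2.836 \cdot 10^{-6}$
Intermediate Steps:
$\frac{1}{63 \left(-193\right) \left(-29\right)} = \frac{1}{\left(-12159\right) \left(-29\right)} = \frac{1}{352611}$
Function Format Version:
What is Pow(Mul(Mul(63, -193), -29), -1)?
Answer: Rational(1, 352611) ≈ 2.8360e-6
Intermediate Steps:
Pow(Mul(Mul(63, -193), -29), -1) = Pow(Mul(-12159, -29), -1) = Pow(352611, -1) = Rational(1, 352611)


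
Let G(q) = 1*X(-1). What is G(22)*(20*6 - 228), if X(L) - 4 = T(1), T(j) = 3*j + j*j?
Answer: -864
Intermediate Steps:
T(j) = j² + 3*j (T(j) = 3*j + j² = j² + 3*j)
X(L) = 8 (X(L) = 4 + 1*(3 + 1) = 4 + 1*4 = 4 + 4 = 8)
G(q) = 8 (G(q) = 1*8 = 8)
G(22)*(20*6 - 228) = 8*(20*6 - 228) = 8*(120 - 228) = 8*(-108) = -864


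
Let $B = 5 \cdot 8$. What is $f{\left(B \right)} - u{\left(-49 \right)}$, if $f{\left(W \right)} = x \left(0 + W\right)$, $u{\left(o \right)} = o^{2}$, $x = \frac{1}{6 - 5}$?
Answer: $-2361$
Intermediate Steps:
$x = 1$ ($x = 1^{-1} = 1$)
$B = 40$
$f{\left(W \right)} = W$ ($f{\left(W \right)} = 1 \left(0 + W\right) = 1 W = W$)
$f{\left(B \right)} - u{\left(-49 \right)} = 40 - \left(-49\right)^{2} = 40 - 2401 = -2361$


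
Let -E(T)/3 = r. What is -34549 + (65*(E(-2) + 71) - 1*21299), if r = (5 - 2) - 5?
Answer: -50843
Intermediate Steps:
r = -2 (r = 3 - 5 = -2)
E(T) = 6 (E(T) = -3*(-2) = 6)
-34549 + (65*(E(-2) + 71) - 1*21299) = -34549 + (65*(6 + 71) - 1*21299) = -34549 + (65*77 - 21299) = -34549 + (5005 - 21299) = -34549 - 16294 = -50843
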